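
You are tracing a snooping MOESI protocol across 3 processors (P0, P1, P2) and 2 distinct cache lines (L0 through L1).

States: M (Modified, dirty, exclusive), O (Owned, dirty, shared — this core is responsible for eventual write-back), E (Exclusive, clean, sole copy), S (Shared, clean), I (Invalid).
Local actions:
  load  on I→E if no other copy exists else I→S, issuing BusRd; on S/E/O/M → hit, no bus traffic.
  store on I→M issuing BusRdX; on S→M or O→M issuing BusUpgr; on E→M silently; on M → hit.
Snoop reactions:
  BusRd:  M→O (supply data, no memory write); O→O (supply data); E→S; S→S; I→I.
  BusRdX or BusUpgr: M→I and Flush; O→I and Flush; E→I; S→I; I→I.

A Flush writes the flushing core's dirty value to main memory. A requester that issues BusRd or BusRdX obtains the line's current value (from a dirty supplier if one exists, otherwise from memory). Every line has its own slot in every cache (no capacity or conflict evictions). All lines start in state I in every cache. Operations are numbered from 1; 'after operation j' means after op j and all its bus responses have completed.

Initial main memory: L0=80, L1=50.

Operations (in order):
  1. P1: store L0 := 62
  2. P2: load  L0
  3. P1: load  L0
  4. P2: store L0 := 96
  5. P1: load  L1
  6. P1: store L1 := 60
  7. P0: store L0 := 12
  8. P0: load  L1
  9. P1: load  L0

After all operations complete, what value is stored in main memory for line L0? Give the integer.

  op1 P1: store L0 := 62 → I/M/I on L0; bus BusRdX; mem=80
  op2 P2: load  L0 → I/O/S on L0; bus BusRd; mem=80
  op3 P1: load  L0 → I/O/S on L0; bus (none); mem=80
  op4 P2: store L0 := 96 → I/I/M on L0; bus BusUpgr Flush; mem=62
  op5 P1: load  L1 → I/E/I on L1; bus BusRd; mem=50
  op6 P1: store L1 := 60 → I/M/I on L1; bus (none); mem=50
  op7 P0: store L0 := 12 → M/I/I on L0; bus BusRdX Flush; mem=96
  op8 P0: load  L1 → S/O/I on L1; bus BusRd; mem=50
  op9 P1: load  L0 → O/S/I on L0; bus BusRd; mem=96

memory[L0] = 96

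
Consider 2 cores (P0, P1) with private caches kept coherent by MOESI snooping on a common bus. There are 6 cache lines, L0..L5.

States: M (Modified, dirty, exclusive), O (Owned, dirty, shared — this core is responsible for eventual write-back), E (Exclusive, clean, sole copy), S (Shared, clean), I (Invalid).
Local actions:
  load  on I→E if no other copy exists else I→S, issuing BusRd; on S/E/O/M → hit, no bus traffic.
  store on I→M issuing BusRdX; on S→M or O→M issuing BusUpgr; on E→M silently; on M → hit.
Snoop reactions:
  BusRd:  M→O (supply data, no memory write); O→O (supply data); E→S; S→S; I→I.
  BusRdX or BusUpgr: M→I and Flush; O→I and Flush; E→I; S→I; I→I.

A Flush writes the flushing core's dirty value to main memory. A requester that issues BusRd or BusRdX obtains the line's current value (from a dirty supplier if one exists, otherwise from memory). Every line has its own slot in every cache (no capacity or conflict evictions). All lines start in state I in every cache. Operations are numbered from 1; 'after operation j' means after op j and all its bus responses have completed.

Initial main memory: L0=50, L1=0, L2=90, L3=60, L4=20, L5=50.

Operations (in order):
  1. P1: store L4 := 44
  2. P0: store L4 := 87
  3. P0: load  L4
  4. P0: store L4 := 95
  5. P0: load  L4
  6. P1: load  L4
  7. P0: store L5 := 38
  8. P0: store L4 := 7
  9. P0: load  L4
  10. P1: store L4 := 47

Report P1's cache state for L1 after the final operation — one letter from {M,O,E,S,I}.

  op1 P1: store L4 := 44 → I/M on L4; bus BusRdX; mem=20
  op2 P0: store L4 := 87 → M/I on L4; bus BusRdX Flush; mem=44
  op3 P0: load  L4 → M/I on L4; bus (none); mem=44
  op4 P0: store L4 := 95 → M/I on L4; bus (none); mem=44
  op5 P0: load  L4 → M/I on L4; bus (none); mem=44
  op6 P1: load  L4 → O/S on L4; bus BusRd; mem=44
  op7 P0: store L5 := 38 → M/I on L5; bus BusRdX; mem=50
  op8 P0: store L4 := 7 → M/I on L4; bus BusUpgr; mem=44
  op9 P0: load  L4 → M/I on L4; bus (none); mem=44
  op10 P1: store L4 := 47 → I/M on L4; bus BusRdX Flush; mem=7

state = I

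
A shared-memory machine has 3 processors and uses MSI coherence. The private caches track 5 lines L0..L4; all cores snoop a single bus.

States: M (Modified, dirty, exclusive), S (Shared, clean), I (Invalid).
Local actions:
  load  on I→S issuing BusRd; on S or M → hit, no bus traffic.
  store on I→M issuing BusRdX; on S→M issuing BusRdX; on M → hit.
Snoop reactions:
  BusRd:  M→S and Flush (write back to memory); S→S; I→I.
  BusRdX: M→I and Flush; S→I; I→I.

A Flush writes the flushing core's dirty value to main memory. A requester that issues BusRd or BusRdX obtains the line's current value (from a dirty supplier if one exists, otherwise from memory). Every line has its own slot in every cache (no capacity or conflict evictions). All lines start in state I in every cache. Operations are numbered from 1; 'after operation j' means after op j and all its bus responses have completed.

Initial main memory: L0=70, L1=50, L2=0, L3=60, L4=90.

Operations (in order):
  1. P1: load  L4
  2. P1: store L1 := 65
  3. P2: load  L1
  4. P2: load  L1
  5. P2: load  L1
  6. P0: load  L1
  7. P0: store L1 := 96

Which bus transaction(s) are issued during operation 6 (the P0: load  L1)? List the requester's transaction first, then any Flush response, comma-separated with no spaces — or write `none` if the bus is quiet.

bus = BusRd

1. P1: load  L4  bus=[BusRd]  L4: P0=I P1=S P2=I  mem[L4]=90
2. P1: store L1 := 65  bus=[BusRdX]  L1: P0=I P1=M P2=I  mem[L1]=50
3. P2: load  L1  bus=[BusRd,Flush]  L1: P0=I P1=S P2=S  mem[L1]=65
4. P2: load  L1  bus=[-]  L1: P0=I P1=S P2=S  mem[L1]=65
5. P2: load  L1  bus=[-]  L1: P0=I P1=S P2=S  mem[L1]=65
6. P0: load  L1  bus=[BusRd]  L1: P0=S P1=S P2=S  mem[L1]=65
7. P0: store L1 := 96  bus=[BusRdX]  L1: P0=M P1=I P2=I  mem[L1]=65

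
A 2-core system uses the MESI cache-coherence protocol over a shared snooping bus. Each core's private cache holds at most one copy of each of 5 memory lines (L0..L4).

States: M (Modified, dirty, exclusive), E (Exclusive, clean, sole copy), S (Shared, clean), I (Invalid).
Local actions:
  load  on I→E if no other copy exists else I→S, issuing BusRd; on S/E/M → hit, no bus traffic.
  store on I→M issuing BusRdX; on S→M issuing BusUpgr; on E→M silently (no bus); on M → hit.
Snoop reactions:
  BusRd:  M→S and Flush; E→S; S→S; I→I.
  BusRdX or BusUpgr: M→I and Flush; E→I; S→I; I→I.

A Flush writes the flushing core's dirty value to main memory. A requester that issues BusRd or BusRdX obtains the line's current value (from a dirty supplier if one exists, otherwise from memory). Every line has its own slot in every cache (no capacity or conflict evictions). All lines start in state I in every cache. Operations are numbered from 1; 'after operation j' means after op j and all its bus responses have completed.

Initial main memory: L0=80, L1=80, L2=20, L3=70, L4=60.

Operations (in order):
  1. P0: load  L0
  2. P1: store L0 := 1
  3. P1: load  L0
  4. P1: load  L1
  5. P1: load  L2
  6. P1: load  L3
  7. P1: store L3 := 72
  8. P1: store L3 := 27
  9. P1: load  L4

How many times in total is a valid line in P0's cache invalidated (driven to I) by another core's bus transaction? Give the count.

  op1 P0: load  L0 → E/I on L0; bus BusRd; mem=80
  op2 P1: store L0 := 1 → I/M on L0; bus BusRdX; mem=80
  op3 P1: load  L0 → I/M on L0; bus (none); mem=80
  op4 P1: load  L1 → I/E on L1; bus BusRd; mem=80
  op5 P1: load  L2 → I/E on L2; bus BusRd; mem=20
  op6 P1: load  L3 → I/E on L3; bus BusRd; mem=70
  op7 P1: store L3 := 72 → I/M on L3; bus (none); mem=70
  op8 P1: store L3 := 27 → I/M on L3; bus (none); mem=70
  op9 P1: load  L4 → I/E on L4; bus BusRd; mem=60

invalidations = 1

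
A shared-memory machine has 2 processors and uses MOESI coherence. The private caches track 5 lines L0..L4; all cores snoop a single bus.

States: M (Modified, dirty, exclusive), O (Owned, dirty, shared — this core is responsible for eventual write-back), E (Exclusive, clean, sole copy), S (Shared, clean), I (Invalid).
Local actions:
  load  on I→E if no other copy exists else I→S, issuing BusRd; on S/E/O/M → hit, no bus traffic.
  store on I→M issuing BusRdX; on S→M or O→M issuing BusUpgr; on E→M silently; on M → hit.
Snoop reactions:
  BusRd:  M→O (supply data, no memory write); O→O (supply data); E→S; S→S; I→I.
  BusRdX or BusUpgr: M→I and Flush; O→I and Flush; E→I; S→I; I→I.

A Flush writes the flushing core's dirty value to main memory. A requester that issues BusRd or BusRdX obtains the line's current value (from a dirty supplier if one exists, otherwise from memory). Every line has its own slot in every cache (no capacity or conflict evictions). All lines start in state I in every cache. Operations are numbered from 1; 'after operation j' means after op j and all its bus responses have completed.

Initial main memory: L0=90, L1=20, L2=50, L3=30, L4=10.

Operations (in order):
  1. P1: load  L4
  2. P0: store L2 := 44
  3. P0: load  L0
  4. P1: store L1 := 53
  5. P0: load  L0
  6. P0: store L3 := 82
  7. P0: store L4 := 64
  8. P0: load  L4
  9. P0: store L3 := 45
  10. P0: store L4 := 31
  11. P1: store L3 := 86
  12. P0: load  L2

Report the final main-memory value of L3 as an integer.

[1] P1: load  L4 | P0:I, P1:E(10) | bus: BusRd
[2] P0: store L2 := 44 | P0:M(44), P1:I | bus: BusRdX
[3] P0: load  L0 | P0:E(90), P1:I | bus: BusRd
[4] P1: store L1 := 53 | P0:I, P1:M(53) | bus: BusRdX
[5] P0: load  L0 | P0:E(90), P1:I | bus: none
[6] P0: store L3 := 82 | P0:M(82), P1:I | bus: BusRdX
[7] P0: store L4 := 64 | P0:M(64), P1:I | bus: BusRdX
[8] P0: load  L4 | P0:M(64), P1:I | bus: none
[9] P0: store L3 := 45 | P0:M(45), P1:I | bus: none
[10] P0: store L4 := 31 | P0:M(31), P1:I | bus: none
[11] P1: store L3 := 86 | P0:I, P1:M(86) | bus: BusRdX,Flush
[12] P0: load  L2 | P0:M(44), P1:I | bus: none

memory[L3] = 45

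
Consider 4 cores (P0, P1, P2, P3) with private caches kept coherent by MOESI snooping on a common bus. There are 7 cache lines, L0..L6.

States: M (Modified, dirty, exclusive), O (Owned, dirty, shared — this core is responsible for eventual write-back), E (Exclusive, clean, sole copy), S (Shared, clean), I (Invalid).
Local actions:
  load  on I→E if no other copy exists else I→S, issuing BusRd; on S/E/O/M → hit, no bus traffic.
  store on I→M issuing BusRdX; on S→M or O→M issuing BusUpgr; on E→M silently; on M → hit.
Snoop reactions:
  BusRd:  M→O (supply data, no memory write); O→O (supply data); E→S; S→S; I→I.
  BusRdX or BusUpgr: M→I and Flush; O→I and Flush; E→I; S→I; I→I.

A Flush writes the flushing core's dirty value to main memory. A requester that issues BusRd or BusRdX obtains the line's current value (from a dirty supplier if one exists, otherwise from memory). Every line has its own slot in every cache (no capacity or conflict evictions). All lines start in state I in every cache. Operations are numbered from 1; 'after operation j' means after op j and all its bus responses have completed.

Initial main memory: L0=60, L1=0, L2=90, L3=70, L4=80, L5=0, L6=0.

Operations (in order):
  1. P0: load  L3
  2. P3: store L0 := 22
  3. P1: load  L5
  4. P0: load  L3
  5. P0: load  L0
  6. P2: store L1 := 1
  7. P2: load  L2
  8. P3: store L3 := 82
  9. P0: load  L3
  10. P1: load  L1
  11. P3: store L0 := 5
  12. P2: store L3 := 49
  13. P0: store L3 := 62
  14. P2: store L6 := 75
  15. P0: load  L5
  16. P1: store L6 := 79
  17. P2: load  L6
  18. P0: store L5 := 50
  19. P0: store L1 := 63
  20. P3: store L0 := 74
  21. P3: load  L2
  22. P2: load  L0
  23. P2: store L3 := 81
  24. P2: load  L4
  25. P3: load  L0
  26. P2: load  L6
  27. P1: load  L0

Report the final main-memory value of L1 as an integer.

[1] P0: load  L3 | P0:E(70), P1:I, P2:I, P3:I | bus: BusRd
[2] P3: store L0 := 22 | P0:I, P1:I, P2:I, P3:M(22) | bus: BusRdX
[3] P1: load  L5 | P0:I, P1:E(0), P2:I, P3:I | bus: BusRd
[4] P0: load  L3 | P0:E(70), P1:I, P2:I, P3:I | bus: none
[5] P0: load  L0 | P0:S(22), P1:I, P2:I, P3:O(22) | bus: BusRd
[6] P2: store L1 := 1 | P0:I, P1:I, P2:M(1), P3:I | bus: BusRdX
[7] P2: load  L2 | P0:I, P1:I, P2:E(90), P3:I | bus: BusRd
[8] P3: store L3 := 82 | P0:I, P1:I, P2:I, P3:M(82) | bus: BusRdX
[9] P0: load  L3 | P0:S(82), P1:I, P2:I, P3:O(82) | bus: BusRd
[10] P1: load  L1 | P0:I, P1:S(1), P2:O(1), P3:I | bus: BusRd
[11] P3: store L0 := 5 | P0:I, P1:I, P2:I, P3:M(5) | bus: BusUpgr
[12] P2: store L3 := 49 | P0:I, P1:I, P2:M(49), P3:I | bus: BusRdX,Flush
[13] P0: store L3 := 62 | P0:M(62), P1:I, P2:I, P3:I | bus: BusRdX,Flush
[14] P2: store L6 := 75 | P0:I, P1:I, P2:M(75), P3:I | bus: BusRdX
[15] P0: load  L5 | P0:S(0), P1:S(0), P2:I, P3:I | bus: BusRd
[16] P1: store L6 := 79 | P0:I, P1:M(79), P2:I, P3:I | bus: BusRdX,Flush
[17] P2: load  L6 | P0:I, P1:O(79), P2:S(79), P3:I | bus: BusRd
[18] P0: store L5 := 50 | P0:M(50), P1:I, P2:I, P3:I | bus: BusUpgr
[19] P0: store L1 := 63 | P0:M(63), P1:I, P2:I, P3:I | bus: BusRdX,Flush
[20] P3: store L0 := 74 | P0:I, P1:I, P2:I, P3:M(74) | bus: none
[21] P3: load  L2 | P0:I, P1:I, P2:S(90), P3:S(90) | bus: BusRd
[22] P2: load  L0 | P0:I, P1:I, P2:S(74), P3:O(74) | bus: BusRd
[23] P2: store L3 := 81 | P0:I, P1:I, P2:M(81), P3:I | bus: BusRdX,Flush
[24] P2: load  L4 | P0:I, P1:I, P2:E(80), P3:I | bus: BusRd
[25] P3: load  L0 | P0:I, P1:I, P2:S(74), P3:O(74) | bus: none
[26] P2: load  L6 | P0:I, P1:O(79), P2:S(79), P3:I | bus: none
[27] P1: load  L0 | P0:I, P1:S(74), P2:S(74), P3:O(74) | bus: BusRd

memory[L1] = 1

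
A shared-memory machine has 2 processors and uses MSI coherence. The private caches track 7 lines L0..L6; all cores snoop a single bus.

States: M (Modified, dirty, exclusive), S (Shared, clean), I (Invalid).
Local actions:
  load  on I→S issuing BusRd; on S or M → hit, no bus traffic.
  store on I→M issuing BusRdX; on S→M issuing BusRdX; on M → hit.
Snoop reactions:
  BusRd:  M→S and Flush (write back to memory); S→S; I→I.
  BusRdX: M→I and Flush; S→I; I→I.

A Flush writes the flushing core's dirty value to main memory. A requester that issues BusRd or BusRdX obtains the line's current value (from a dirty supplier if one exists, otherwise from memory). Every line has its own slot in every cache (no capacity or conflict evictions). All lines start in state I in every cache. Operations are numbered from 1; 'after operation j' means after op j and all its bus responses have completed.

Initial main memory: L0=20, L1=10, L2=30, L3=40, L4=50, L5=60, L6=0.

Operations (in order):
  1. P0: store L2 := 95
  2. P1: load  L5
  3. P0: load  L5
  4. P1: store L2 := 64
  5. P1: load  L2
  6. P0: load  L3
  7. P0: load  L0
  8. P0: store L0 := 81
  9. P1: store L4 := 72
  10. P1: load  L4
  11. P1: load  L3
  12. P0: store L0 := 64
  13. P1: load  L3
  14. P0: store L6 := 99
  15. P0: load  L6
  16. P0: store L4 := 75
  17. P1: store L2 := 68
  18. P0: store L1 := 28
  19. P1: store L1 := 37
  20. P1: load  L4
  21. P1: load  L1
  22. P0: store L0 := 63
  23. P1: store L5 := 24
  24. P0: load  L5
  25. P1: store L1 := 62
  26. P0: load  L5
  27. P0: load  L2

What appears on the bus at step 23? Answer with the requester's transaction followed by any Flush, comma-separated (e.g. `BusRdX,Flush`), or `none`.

bus = BusRdX

step 1: P0: store L2 := 95  ⟶  MI  (L2)  txn=BusRdX  M[L2]=30
step 2: P1: load  L5  ⟶  IS  (L5)  txn=BusRd  M[L5]=60
step 3: P0: load  L5  ⟶  SS  (L5)  txn=BusRd  M[L5]=60
step 4: P1: store L2 := 64  ⟶  IM  (L2)  txn=BusRdX+Flush  M[L2]=95
step 5: P1: load  L2  ⟶  IM  (L2)  txn=∅  M[L2]=95
step 6: P0: load  L3  ⟶  SI  (L3)  txn=BusRd  M[L3]=40
step 7: P0: load  L0  ⟶  SI  (L0)  txn=BusRd  M[L0]=20
step 8: P0: store L0 := 81  ⟶  MI  (L0)  txn=BusRdX  M[L0]=20
step 9: P1: store L4 := 72  ⟶  IM  (L4)  txn=BusRdX  M[L4]=50
step 10: P1: load  L4  ⟶  IM  (L4)  txn=∅  M[L4]=50
step 11: P1: load  L3  ⟶  SS  (L3)  txn=BusRd  M[L3]=40
step 12: P0: store L0 := 64  ⟶  MI  (L0)  txn=∅  M[L0]=20
step 13: P1: load  L3  ⟶  SS  (L3)  txn=∅  M[L3]=40
step 14: P0: store L6 := 99  ⟶  MI  (L6)  txn=BusRdX  M[L6]=0
step 15: P0: load  L6  ⟶  MI  (L6)  txn=∅  M[L6]=0
step 16: P0: store L4 := 75  ⟶  MI  (L4)  txn=BusRdX+Flush  M[L4]=72
step 17: P1: store L2 := 68  ⟶  IM  (L2)  txn=∅  M[L2]=95
step 18: P0: store L1 := 28  ⟶  MI  (L1)  txn=BusRdX  M[L1]=10
step 19: P1: store L1 := 37  ⟶  IM  (L1)  txn=BusRdX+Flush  M[L1]=28
step 20: P1: load  L4  ⟶  SS  (L4)  txn=BusRd+Flush  M[L4]=75
step 21: P1: load  L1  ⟶  IM  (L1)  txn=∅  M[L1]=28
step 22: P0: store L0 := 63  ⟶  MI  (L0)  txn=∅  M[L0]=20
step 23: P1: store L5 := 24  ⟶  IM  (L5)  txn=BusRdX  M[L5]=60
step 24: P0: load  L5  ⟶  SS  (L5)  txn=BusRd+Flush  M[L5]=24
step 25: P1: store L1 := 62  ⟶  IM  (L1)  txn=∅  M[L1]=28
step 26: P0: load  L5  ⟶  SS  (L5)  txn=∅  M[L5]=24
step 27: P0: load  L2  ⟶  SS  (L2)  txn=BusRd+Flush  M[L2]=68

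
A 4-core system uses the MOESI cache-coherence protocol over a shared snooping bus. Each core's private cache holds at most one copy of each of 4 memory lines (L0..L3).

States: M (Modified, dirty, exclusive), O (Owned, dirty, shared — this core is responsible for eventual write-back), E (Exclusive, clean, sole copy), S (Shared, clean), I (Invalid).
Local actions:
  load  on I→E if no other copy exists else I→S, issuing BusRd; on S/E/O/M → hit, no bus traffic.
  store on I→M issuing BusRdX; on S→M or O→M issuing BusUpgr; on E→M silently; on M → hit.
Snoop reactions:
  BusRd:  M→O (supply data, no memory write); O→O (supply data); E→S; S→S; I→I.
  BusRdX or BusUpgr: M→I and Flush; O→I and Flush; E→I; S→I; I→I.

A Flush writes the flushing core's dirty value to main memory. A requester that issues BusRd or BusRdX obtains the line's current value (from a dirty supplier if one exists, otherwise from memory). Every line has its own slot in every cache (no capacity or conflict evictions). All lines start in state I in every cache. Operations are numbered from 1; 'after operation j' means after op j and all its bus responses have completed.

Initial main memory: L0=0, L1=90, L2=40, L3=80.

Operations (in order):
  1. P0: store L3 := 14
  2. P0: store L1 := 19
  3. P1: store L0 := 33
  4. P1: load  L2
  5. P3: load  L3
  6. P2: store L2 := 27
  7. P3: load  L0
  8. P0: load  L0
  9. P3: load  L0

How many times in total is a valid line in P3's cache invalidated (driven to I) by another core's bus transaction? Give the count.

invalidations = 0

[1] P0: store L3 := 14 | P0:M(14), P1:I, P2:I, P3:I | bus: BusRdX
[2] P0: store L1 := 19 | P0:M(19), P1:I, P2:I, P3:I | bus: BusRdX
[3] P1: store L0 := 33 | P0:I, P1:M(33), P2:I, P3:I | bus: BusRdX
[4] P1: load  L2 | P0:I, P1:E(40), P2:I, P3:I | bus: BusRd
[5] P3: load  L3 | P0:O(14), P1:I, P2:I, P3:S(14) | bus: BusRd
[6] P2: store L2 := 27 | P0:I, P1:I, P2:M(27), P3:I | bus: BusRdX
[7] P3: load  L0 | P0:I, P1:O(33), P2:I, P3:S(33) | bus: BusRd
[8] P0: load  L0 | P0:S(33), P1:O(33), P2:I, P3:S(33) | bus: BusRd
[9] P3: load  L0 | P0:S(33), P1:O(33), P2:I, P3:S(33) | bus: none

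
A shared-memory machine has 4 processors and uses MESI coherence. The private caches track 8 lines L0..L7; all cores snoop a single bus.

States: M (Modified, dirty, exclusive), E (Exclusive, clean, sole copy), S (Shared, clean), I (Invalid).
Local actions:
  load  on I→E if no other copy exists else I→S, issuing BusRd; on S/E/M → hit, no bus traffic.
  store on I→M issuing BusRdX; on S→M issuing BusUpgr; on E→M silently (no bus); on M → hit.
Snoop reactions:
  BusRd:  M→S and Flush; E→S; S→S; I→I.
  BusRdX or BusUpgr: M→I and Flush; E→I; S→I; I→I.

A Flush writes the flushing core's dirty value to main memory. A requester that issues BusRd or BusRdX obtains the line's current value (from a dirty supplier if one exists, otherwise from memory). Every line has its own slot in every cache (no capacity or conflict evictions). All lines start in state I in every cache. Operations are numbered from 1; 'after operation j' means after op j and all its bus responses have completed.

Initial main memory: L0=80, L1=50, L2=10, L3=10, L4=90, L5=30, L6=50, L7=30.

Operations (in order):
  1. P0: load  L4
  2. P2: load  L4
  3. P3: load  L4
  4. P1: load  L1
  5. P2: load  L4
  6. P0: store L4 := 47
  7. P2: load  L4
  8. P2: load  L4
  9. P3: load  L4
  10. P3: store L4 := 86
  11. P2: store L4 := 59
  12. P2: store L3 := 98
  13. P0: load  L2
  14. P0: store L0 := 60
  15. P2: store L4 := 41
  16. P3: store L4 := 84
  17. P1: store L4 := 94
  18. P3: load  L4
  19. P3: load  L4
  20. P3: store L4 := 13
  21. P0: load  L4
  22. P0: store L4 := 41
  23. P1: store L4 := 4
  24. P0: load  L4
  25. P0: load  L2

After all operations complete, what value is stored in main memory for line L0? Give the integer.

  op1 P0: load  L4 → E/I/I/I on L4; bus BusRd; mem=90
  op2 P2: load  L4 → S/I/S/I on L4; bus BusRd; mem=90
  op3 P3: load  L4 → S/I/S/S on L4; bus BusRd; mem=90
  op4 P1: load  L1 → I/E/I/I on L1; bus BusRd; mem=50
  op5 P2: load  L4 → S/I/S/S on L4; bus (none); mem=90
  op6 P0: store L4 := 47 → M/I/I/I on L4; bus BusUpgr; mem=90
  op7 P2: load  L4 → S/I/S/I on L4; bus BusRd Flush; mem=47
  op8 P2: load  L4 → S/I/S/I on L4; bus (none); mem=47
  op9 P3: load  L4 → S/I/S/S on L4; bus BusRd; mem=47
  op10 P3: store L4 := 86 → I/I/I/M on L4; bus BusUpgr; mem=47
  op11 P2: store L4 := 59 → I/I/M/I on L4; bus BusRdX Flush; mem=86
  op12 P2: store L3 := 98 → I/I/M/I on L3; bus BusRdX; mem=10
  op13 P0: load  L2 → E/I/I/I on L2; bus BusRd; mem=10
  op14 P0: store L0 := 60 → M/I/I/I on L0; bus BusRdX; mem=80
  op15 P2: store L4 := 41 → I/I/M/I on L4; bus (none); mem=86
  op16 P3: store L4 := 84 → I/I/I/M on L4; bus BusRdX Flush; mem=41
  op17 P1: store L4 := 94 → I/M/I/I on L4; bus BusRdX Flush; mem=84
  op18 P3: load  L4 → I/S/I/S on L4; bus BusRd Flush; mem=94
  op19 P3: load  L4 → I/S/I/S on L4; bus (none); mem=94
  op20 P3: store L4 := 13 → I/I/I/M on L4; bus BusUpgr; mem=94
  op21 P0: load  L4 → S/I/I/S on L4; bus BusRd Flush; mem=13
  op22 P0: store L4 := 41 → M/I/I/I on L4; bus BusUpgr; mem=13
  op23 P1: store L4 := 4 → I/M/I/I on L4; bus BusRdX Flush; mem=41
  op24 P0: load  L4 → S/S/I/I on L4; bus BusRd Flush; mem=4
  op25 P0: load  L2 → E/I/I/I on L2; bus (none); mem=10

memory[L0] = 80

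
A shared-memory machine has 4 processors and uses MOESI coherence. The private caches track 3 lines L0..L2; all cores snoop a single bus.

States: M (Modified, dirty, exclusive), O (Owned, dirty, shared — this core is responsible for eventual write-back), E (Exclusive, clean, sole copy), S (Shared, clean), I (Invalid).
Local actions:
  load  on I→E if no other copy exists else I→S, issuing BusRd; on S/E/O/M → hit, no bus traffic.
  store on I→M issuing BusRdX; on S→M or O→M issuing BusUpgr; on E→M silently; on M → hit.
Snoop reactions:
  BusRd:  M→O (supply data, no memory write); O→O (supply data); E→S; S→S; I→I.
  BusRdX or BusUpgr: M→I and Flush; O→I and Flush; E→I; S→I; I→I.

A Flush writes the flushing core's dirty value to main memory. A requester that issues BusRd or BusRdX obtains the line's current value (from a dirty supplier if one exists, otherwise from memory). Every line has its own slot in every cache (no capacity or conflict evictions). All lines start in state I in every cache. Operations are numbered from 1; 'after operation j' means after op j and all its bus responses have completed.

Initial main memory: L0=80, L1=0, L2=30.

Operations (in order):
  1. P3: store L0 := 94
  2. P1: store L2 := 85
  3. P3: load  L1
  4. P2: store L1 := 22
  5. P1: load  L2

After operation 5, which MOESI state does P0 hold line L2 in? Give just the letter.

state = I

step 1: P3: store L0 := 94  ⟶  IIIM  (L0)  txn=BusRdX  M[L0]=80
step 2: P1: store L2 := 85  ⟶  IMII  (L2)  txn=BusRdX  M[L2]=30
step 3: P3: load  L1  ⟶  IIIE  (L1)  txn=BusRd  M[L1]=0
step 4: P2: store L1 := 22  ⟶  IIMI  (L1)  txn=BusRdX  M[L1]=0
step 5: P1: load  L2  ⟶  IMII  (L2)  txn=∅  M[L2]=30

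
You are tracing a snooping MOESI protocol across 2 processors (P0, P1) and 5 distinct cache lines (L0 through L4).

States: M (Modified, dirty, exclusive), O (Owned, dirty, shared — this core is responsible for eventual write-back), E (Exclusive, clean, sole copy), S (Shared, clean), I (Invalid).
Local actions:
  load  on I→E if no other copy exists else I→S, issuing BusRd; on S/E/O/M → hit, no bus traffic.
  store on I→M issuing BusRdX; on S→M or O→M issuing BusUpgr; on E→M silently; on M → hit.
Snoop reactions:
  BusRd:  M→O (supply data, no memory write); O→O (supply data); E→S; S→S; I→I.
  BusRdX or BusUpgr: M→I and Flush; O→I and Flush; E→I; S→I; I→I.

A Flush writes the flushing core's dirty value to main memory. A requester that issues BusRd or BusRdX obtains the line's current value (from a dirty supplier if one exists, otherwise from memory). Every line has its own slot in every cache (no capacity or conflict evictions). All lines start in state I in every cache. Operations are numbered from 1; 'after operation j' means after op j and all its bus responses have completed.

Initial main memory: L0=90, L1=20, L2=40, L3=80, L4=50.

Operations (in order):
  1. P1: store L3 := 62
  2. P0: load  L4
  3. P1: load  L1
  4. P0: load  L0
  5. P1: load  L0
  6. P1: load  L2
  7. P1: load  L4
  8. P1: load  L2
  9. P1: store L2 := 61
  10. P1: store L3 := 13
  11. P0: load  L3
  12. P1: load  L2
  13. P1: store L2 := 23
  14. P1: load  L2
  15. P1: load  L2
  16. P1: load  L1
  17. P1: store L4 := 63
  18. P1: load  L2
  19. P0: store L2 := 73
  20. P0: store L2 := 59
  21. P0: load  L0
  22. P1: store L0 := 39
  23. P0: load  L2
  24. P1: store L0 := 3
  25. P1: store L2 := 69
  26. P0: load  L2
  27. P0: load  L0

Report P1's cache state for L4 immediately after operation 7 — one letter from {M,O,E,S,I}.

[1] P1: store L3 := 62 | P0:I, P1:M(62) | bus: BusRdX
[2] P0: load  L4 | P0:E(50), P1:I | bus: BusRd
[3] P1: load  L1 | P0:I, P1:E(20) | bus: BusRd
[4] P0: load  L0 | P0:E(90), P1:I | bus: BusRd
[5] P1: load  L0 | P0:S(90), P1:S(90) | bus: BusRd
[6] P1: load  L2 | P0:I, P1:E(40) | bus: BusRd
[7] P1: load  L4 | P0:S(50), P1:S(50) | bus: BusRd
[8] P1: load  L2 | P0:I, P1:E(40) | bus: none
[9] P1: store L2 := 61 | P0:I, P1:M(61) | bus: none
[10] P1: store L3 := 13 | P0:I, P1:M(13) | bus: none
[11] P0: load  L3 | P0:S(13), P1:O(13) | bus: BusRd
[12] P1: load  L2 | P0:I, P1:M(61) | bus: none
[13] P1: store L2 := 23 | P0:I, P1:M(23) | bus: none
[14] P1: load  L2 | P0:I, P1:M(23) | bus: none
[15] P1: load  L2 | P0:I, P1:M(23) | bus: none
[16] P1: load  L1 | P0:I, P1:E(20) | bus: none
[17] P1: store L4 := 63 | P0:I, P1:M(63) | bus: BusUpgr
[18] P1: load  L2 | P0:I, P1:M(23) | bus: none
[19] P0: store L2 := 73 | P0:M(73), P1:I | bus: BusRdX,Flush
[20] P0: store L2 := 59 | P0:M(59), P1:I | bus: none
[21] P0: load  L0 | P0:S(90), P1:S(90) | bus: none
[22] P1: store L0 := 39 | P0:I, P1:M(39) | bus: BusUpgr
[23] P0: load  L2 | P0:M(59), P1:I | bus: none
[24] P1: store L0 := 3 | P0:I, P1:M(3) | bus: none
[25] P1: store L2 := 69 | P0:I, P1:M(69) | bus: BusRdX,Flush
[26] P0: load  L2 | P0:S(69), P1:O(69) | bus: BusRd
[27] P0: load  L0 | P0:S(3), P1:O(3) | bus: BusRd

state = S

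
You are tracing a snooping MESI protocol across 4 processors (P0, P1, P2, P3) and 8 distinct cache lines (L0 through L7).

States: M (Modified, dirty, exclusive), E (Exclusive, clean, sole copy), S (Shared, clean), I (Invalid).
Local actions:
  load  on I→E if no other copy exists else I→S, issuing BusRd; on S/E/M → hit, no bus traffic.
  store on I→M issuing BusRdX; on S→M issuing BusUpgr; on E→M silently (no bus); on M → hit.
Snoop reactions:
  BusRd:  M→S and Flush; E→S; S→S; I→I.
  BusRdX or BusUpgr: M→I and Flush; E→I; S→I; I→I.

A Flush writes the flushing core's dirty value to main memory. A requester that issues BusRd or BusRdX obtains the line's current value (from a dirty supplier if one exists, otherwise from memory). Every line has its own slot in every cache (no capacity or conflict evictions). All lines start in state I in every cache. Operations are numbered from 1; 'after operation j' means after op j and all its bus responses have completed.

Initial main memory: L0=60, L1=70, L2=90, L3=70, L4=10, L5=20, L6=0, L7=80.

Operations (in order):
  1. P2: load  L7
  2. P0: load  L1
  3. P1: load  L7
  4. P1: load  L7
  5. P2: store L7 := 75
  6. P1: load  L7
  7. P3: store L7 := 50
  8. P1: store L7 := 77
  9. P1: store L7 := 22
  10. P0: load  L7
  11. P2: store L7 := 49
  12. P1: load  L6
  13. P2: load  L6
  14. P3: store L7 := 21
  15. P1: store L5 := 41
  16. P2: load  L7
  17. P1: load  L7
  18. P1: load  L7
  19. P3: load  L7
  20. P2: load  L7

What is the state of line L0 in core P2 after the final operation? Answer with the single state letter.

[1] P2: load  L7 | P0:I, P1:I, P2:E(80), P3:I | bus: BusRd
[2] P0: load  L1 | P0:E(70), P1:I, P2:I, P3:I | bus: BusRd
[3] P1: load  L7 | P0:I, P1:S(80), P2:S(80), P3:I | bus: BusRd
[4] P1: load  L7 | P0:I, P1:S(80), P2:S(80), P3:I | bus: none
[5] P2: store L7 := 75 | P0:I, P1:I, P2:M(75), P3:I | bus: BusUpgr
[6] P1: load  L7 | P0:I, P1:S(75), P2:S(75), P3:I | bus: BusRd,Flush
[7] P3: store L7 := 50 | P0:I, P1:I, P2:I, P3:M(50) | bus: BusRdX
[8] P1: store L7 := 77 | P0:I, P1:M(77), P2:I, P3:I | bus: BusRdX,Flush
[9] P1: store L7 := 22 | P0:I, P1:M(22), P2:I, P3:I | bus: none
[10] P0: load  L7 | P0:S(22), P1:S(22), P2:I, P3:I | bus: BusRd,Flush
[11] P2: store L7 := 49 | P0:I, P1:I, P2:M(49), P3:I | bus: BusRdX
[12] P1: load  L6 | P0:I, P1:E(0), P2:I, P3:I | bus: BusRd
[13] P2: load  L6 | P0:I, P1:S(0), P2:S(0), P3:I | bus: BusRd
[14] P3: store L7 := 21 | P0:I, P1:I, P2:I, P3:M(21) | bus: BusRdX,Flush
[15] P1: store L5 := 41 | P0:I, P1:M(41), P2:I, P3:I | bus: BusRdX
[16] P2: load  L7 | P0:I, P1:I, P2:S(21), P3:S(21) | bus: BusRd,Flush
[17] P1: load  L7 | P0:I, P1:S(21), P2:S(21), P3:S(21) | bus: BusRd
[18] P1: load  L7 | P0:I, P1:S(21), P2:S(21), P3:S(21) | bus: none
[19] P3: load  L7 | P0:I, P1:S(21), P2:S(21), P3:S(21) | bus: none
[20] P2: load  L7 | P0:I, P1:S(21), P2:S(21), P3:S(21) | bus: none

state = I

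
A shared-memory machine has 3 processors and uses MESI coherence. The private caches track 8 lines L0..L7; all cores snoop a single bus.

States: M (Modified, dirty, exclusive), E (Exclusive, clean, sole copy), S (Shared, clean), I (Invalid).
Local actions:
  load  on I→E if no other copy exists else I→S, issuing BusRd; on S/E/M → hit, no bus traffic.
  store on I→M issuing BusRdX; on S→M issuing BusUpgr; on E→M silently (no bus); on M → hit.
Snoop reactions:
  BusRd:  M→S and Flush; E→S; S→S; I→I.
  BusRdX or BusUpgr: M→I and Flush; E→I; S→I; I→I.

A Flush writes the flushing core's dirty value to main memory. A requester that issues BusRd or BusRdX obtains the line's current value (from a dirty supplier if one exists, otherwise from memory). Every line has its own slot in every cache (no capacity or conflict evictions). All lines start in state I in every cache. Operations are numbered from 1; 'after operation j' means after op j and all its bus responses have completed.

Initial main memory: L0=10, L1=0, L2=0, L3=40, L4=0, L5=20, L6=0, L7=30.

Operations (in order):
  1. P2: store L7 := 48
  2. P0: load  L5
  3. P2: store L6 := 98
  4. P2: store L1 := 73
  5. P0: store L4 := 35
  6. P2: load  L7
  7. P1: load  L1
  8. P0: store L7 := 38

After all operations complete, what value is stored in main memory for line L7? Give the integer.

memory[L7] = 48

  op1 P2: store L7 := 48 → I/I/M on L7; bus BusRdX; mem=30
  op2 P0: load  L5 → E/I/I on L5; bus BusRd; mem=20
  op3 P2: store L6 := 98 → I/I/M on L6; bus BusRdX; mem=0
  op4 P2: store L1 := 73 → I/I/M on L1; bus BusRdX; mem=0
  op5 P0: store L4 := 35 → M/I/I on L4; bus BusRdX; mem=0
  op6 P2: load  L7 → I/I/M on L7; bus (none); mem=30
  op7 P1: load  L1 → I/S/S on L1; bus BusRd Flush; mem=73
  op8 P0: store L7 := 38 → M/I/I on L7; bus BusRdX Flush; mem=48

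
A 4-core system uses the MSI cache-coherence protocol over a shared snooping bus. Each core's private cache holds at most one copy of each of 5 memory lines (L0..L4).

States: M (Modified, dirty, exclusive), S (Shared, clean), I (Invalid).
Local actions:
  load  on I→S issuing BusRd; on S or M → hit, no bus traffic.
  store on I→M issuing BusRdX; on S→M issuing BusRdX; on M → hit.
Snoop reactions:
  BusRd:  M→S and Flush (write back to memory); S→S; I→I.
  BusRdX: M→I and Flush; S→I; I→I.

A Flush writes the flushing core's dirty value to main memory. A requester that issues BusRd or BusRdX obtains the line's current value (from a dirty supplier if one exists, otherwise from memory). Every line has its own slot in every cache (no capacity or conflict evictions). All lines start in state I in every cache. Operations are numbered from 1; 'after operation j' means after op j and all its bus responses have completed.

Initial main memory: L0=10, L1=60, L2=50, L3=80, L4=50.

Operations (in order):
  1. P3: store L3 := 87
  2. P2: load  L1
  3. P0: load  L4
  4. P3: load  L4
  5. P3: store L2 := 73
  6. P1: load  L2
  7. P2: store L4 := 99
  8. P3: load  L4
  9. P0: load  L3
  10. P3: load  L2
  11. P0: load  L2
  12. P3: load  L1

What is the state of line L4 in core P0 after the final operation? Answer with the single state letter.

1. P3: store L3 := 87  bus=[BusRdX]  L3: P0=I P1=I P2=I P3=M  mem[L3]=80
2. P2: load  L1  bus=[BusRd]  L1: P0=I P1=I P2=S P3=I  mem[L1]=60
3. P0: load  L4  bus=[BusRd]  L4: P0=S P1=I P2=I P3=I  mem[L4]=50
4. P3: load  L4  bus=[BusRd]  L4: P0=S P1=I P2=I P3=S  mem[L4]=50
5. P3: store L2 := 73  bus=[BusRdX]  L2: P0=I P1=I P2=I P3=M  mem[L2]=50
6. P1: load  L2  bus=[BusRd,Flush]  L2: P0=I P1=S P2=I P3=S  mem[L2]=73
7. P2: store L4 := 99  bus=[BusRdX]  L4: P0=I P1=I P2=M P3=I  mem[L4]=50
8. P3: load  L4  bus=[BusRd,Flush]  L4: P0=I P1=I P2=S P3=S  mem[L4]=99
9. P0: load  L3  bus=[BusRd,Flush]  L3: P0=S P1=I P2=I P3=S  mem[L3]=87
10. P3: load  L2  bus=[-]  L2: P0=I P1=S P2=I P3=S  mem[L2]=73
11. P0: load  L2  bus=[BusRd]  L2: P0=S P1=S P2=I P3=S  mem[L2]=73
12. P3: load  L1  bus=[BusRd]  L1: P0=I P1=I P2=S P3=S  mem[L1]=60

state = I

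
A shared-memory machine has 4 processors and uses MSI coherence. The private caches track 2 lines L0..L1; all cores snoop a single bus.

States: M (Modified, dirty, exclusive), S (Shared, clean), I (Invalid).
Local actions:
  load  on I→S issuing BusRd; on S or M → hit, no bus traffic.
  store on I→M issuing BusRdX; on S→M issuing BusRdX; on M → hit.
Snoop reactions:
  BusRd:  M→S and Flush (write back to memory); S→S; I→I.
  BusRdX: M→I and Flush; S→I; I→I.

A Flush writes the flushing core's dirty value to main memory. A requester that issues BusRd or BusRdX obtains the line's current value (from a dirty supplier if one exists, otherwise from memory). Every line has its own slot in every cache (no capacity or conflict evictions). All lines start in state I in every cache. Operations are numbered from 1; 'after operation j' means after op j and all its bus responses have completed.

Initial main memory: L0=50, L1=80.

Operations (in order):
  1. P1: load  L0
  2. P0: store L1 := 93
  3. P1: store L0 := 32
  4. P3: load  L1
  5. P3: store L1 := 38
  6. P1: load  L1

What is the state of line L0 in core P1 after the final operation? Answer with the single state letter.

state = M

1. P1: load  L0  bus=[BusRd]  L0: P0=I P1=S P2=I P3=I  mem[L0]=50
2. P0: store L1 := 93  bus=[BusRdX]  L1: P0=M P1=I P2=I P3=I  mem[L1]=80
3. P1: store L0 := 32  bus=[BusRdX]  L0: P0=I P1=M P2=I P3=I  mem[L0]=50
4. P3: load  L1  bus=[BusRd,Flush]  L1: P0=S P1=I P2=I P3=S  mem[L1]=93
5. P3: store L1 := 38  bus=[BusRdX]  L1: P0=I P1=I P2=I P3=M  mem[L1]=93
6. P1: load  L1  bus=[BusRd,Flush]  L1: P0=I P1=S P2=I P3=S  mem[L1]=38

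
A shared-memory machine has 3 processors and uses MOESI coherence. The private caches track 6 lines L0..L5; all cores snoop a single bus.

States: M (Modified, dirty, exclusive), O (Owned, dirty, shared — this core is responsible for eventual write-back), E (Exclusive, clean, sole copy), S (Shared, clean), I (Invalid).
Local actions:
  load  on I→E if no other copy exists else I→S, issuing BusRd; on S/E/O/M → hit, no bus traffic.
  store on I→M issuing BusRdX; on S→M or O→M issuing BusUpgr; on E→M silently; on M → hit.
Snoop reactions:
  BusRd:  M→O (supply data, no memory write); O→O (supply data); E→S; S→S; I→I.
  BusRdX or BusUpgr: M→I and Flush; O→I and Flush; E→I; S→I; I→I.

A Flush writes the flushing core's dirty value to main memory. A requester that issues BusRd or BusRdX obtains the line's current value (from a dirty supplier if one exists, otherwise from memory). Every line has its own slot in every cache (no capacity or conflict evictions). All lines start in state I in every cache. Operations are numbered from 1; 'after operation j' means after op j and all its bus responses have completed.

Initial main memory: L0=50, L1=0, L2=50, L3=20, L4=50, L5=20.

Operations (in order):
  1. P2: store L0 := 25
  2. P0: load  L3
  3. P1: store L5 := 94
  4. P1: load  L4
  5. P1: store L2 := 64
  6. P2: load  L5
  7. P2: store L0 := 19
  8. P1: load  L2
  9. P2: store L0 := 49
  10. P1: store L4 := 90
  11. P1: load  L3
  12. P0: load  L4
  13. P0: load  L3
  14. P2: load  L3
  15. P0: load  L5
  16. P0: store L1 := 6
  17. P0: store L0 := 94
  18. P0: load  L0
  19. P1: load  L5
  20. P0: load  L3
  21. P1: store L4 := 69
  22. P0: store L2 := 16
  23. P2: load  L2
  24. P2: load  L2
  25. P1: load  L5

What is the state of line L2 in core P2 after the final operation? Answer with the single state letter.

state = S

[1] P2: store L0 := 25 | P0:I, P1:I, P2:M(25) | bus: BusRdX
[2] P0: load  L3 | P0:E(20), P1:I, P2:I | bus: BusRd
[3] P1: store L5 := 94 | P0:I, P1:M(94), P2:I | bus: BusRdX
[4] P1: load  L4 | P0:I, P1:E(50), P2:I | bus: BusRd
[5] P1: store L2 := 64 | P0:I, P1:M(64), P2:I | bus: BusRdX
[6] P2: load  L5 | P0:I, P1:O(94), P2:S(94) | bus: BusRd
[7] P2: store L0 := 19 | P0:I, P1:I, P2:M(19) | bus: none
[8] P1: load  L2 | P0:I, P1:M(64), P2:I | bus: none
[9] P2: store L0 := 49 | P0:I, P1:I, P2:M(49) | bus: none
[10] P1: store L4 := 90 | P0:I, P1:M(90), P2:I | bus: none
[11] P1: load  L3 | P0:S(20), P1:S(20), P2:I | bus: BusRd
[12] P0: load  L4 | P0:S(90), P1:O(90), P2:I | bus: BusRd
[13] P0: load  L3 | P0:S(20), P1:S(20), P2:I | bus: none
[14] P2: load  L3 | P0:S(20), P1:S(20), P2:S(20) | bus: BusRd
[15] P0: load  L5 | P0:S(94), P1:O(94), P2:S(94) | bus: BusRd
[16] P0: store L1 := 6 | P0:M(6), P1:I, P2:I | bus: BusRdX
[17] P0: store L0 := 94 | P0:M(94), P1:I, P2:I | bus: BusRdX,Flush
[18] P0: load  L0 | P0:M(94), P1:I, P2:I | bus: none
[19] P1: load  L5 | P0:S(94), P1:O(94), P2:S(94) | bus: none
[20] P0: load  L3 | P0:S(20), P1:S(20), P2:S(20) | bus: none
[21] P1: store L4 := 69 | P0:I, P1:M(69), P2:I | bus: BusUpgr
[22] P0: store L2 := 16 | P0:M(16), P1:I, P2:I | bus: BusRdX,Flush
[23] P2: load  L2 | P0:O(16), P1:I, P2:S(16) | bus: BusRd
[24] P2: load  L2 | P0:O(16), P1:I, P2:S(16) | bus: none
[25] P1: load  L5 | P0:S(94), P1:O(94), P2:S(94) | bus: none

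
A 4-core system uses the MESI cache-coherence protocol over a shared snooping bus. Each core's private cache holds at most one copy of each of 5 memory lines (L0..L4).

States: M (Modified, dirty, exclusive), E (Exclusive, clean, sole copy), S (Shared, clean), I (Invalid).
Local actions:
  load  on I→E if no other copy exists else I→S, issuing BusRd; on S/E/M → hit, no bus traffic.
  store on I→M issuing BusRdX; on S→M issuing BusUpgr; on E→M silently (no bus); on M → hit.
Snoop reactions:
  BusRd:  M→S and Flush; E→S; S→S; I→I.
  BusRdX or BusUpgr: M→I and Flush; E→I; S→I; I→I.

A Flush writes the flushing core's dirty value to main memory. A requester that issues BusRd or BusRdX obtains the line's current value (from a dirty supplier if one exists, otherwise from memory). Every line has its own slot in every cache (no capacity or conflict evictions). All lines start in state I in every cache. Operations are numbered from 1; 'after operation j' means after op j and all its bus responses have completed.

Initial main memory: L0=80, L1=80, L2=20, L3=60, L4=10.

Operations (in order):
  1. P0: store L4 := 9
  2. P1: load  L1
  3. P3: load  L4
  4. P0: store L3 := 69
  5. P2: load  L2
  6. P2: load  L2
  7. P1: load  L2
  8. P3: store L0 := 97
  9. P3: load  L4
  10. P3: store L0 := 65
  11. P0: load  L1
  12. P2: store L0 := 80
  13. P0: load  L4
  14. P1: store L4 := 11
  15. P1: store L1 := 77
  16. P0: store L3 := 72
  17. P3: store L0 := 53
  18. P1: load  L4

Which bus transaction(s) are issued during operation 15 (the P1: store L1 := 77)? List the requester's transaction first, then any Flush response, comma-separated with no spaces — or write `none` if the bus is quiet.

bus = BusUpgr

[1] P0: store L4 := 9 | P0:M(9), P1:I, P2:I, P3:I | bus: BusRdX
[2] P1: load  L1 | P0:I, P1:E(80), P2:I, P3:I | bus: BusRd
[3] P3: load  L4 | P0:S(9), P1:I, P2:I, P3:S(9) | bus: BusRd,Flush
[4] P0: store L3 := 69 | P0:M(69), P1:I, P2:I, P3:I | bus: BusRdX
[5] P2: load  L2 | P0:I, P1:I, P2:E(20), P3:I | bus: BusRd
[6] P2: load  L2 | P0:I, P1:I, P2:E(20), P3:I | bus: none
[7] P1: load  L2 | P0:I, P1:S(20), P2:S(20), P3:I | bus: BusRd
[8] P3: store L0 := 97 | P0:I, P1:I, P2:I, P3:M(97) | bus: BusRdX
[9] P3: load  L4 | P0:S(9), P1:I, P2:I, P3:S(9) | bus: none
[10] P3: store L0 := 65 | P0:I, P1:I, P2:I, P3:M(65) | bus: none
[11] P0: load  L1 | P0:S(80), P1:S(80), P2:I, P3:I | bus: BusRd
[12] P2: store L0 := 80 | P0:I, P1:I, P2:M(80), P3:I | bus: BusRdX,Flush
[13] P0: load  L4 | P0:S(9), P1:I, P2:I, P3:S(9) | bus: none
[14] P1: store L4 := 11 | P0:I, P1:M(11), P2:I, P3:I | bus: BusRdX
[15] P1: store L1 := 77 | P0:I, P1:M(77), P2:I, P3:I | bus: BusUpgr
[16] P0: store L3 := 72 | P0:M(72), P1:I, P2:I, P3:I | bus: none
[17] P3: store L0 := 53 | P0:I, P1:I, P2:I, P3:M(53) | bus: BusRdX,Flush
[18] P1: load  L4 | P0:I, P1:M(11), P2:I, P3:I | bus: none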